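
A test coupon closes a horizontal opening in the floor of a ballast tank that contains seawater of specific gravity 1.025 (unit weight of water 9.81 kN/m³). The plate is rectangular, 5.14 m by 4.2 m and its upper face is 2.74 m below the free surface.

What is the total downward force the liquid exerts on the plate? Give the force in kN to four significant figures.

F ≈ 594.8 kN

γ = 1.025 × 9.81 = 10.05525 kN/m³.
The plate is horizontal, so pressure is uniform at p = γ·h = 10.05525 × 2.74 = 27.5514 kN/m².
A = 5.14 × 4.2 = 21.588 m².
F = p·A = 27.5514 × 21.588 = 594.78 kN.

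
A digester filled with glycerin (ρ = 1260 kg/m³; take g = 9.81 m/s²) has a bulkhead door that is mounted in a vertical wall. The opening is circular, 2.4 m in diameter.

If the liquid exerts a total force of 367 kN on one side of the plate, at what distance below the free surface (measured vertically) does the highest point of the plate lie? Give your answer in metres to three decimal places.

γ = ρg = 1260 × 9.81 / 1000 = 12.3606 kN/m³.
A = π(1.2)² = 4.52389 m².
From F = γ·h_c·A, the centroid depth is h_c = 367/(12.3606 × 4.52389) = 6.56318 m.
The centroid is at the centre, 1.2 m below the top of the plate, so the highest point sits at h_top = 6.56318 − 1.2 = 5.36318 m below the surface.

d_top ≈ 5.363 m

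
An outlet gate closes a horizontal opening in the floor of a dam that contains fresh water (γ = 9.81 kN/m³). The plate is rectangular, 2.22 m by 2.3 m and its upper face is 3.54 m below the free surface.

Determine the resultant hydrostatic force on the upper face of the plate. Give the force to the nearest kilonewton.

γ = 9.81 kN/m³.
The plate is horizontal, so pressure is uniform at p = γ·h = 9.81 × 3.54 = 34.7274 kN/m².
A = 2.22 × 2.3 = 5.106 m².
F = p·A = 34.7274 × 5.106 = 177.318 kN.

F ≈ 177 kN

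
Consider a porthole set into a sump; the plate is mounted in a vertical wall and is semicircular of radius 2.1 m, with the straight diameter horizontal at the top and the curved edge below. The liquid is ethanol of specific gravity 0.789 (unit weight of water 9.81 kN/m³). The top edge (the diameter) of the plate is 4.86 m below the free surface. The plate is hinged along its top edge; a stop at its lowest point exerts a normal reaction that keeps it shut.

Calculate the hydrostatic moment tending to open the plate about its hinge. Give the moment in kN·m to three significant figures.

M ≈ 291 kN·m

γ = 0.789 × 9.81 = 7.74009 kN/m³.
The centroid of a semicircle lies 4r/(3π) = 0.891268 m from the diameter, here below the top edge, so the centroid depth is h_c = 4.86 + 0.891268 = 5.75127 m.
A = πr²/2 = π × 2.1²/2 = 6.92721 m².
Resultant F = γ·h_c·A = 7.74009 × 5.75127 × 6.92721 = 308.367 kN.
I_c = (π/8 − 8/(9π))·r⁴ = 0.109757 × 2.1⁴ = 2.13457 m⁴.
Centre of pressure: y_p = y_c + I_c/(y_c·A) = 5.75127 + 2.13457/(5.75127 × 6.92721) = 5.75127 + 0.0535782 = 5.80485 m along the plane.
The resultant acts 0.891268 + 0.0535782 = 0.944846 m (along the plate) below the hinge at the top edge, so the moment about the hinge is M = F × 0.944846 = 308.367 × 0.944846 = 291.359 kN·m.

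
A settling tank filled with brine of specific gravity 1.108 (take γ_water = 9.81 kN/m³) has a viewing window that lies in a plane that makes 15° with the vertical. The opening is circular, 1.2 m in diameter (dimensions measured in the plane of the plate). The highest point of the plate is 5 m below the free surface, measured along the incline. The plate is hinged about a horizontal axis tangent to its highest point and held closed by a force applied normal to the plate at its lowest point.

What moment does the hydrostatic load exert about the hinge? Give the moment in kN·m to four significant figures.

M ≈ 40.97 kN·m

γ = 1.108 × 9.81 = 10.86948 kN/m³.
The plate makes 15° with the vertical, i.e. θ = 90° − 15° = 75° to the horizontal. Measuring y along the incline from the free-surface line, vertical depth h = y·sinθ with sinθ = 0.965926.
The centroid is at the centre, 0.6 m below the top of the plate, so y_c = 5 + 0.6 = 5.6 m and h_c = 5.6 × 0.965926 = 5.40919 m.
A = π(0.6)² = 1.13097 m².
Resultant F = γ·h_c·A = 10.86948 × 5.40919 × 1.13097 = 66.4955 kN.
I_c = πr⁴/4 = π × 0.6⁴/4 = 0.101788 m⁴.
Centre of pressure: y_p = y_c + I_c/(y_c·A) = 5.6 + 0.101788/(5.6 × 1.13097) = 5.6 + 0.0160715 = 5.61607 m along the plane.
The resultant acts 0.6 + 0.0160715 = 0.616071 m (along the plate) below the hinge at the top edge, so the moment about the hinge is M = F × 0.616071 = 66.4955 × 0.616071 = 40.9659 kN·m.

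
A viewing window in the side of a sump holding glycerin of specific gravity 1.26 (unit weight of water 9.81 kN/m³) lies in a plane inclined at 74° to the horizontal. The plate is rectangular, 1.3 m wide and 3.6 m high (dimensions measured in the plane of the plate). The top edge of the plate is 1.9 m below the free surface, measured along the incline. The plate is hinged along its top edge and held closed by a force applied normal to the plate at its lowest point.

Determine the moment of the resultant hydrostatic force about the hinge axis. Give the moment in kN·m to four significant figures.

γ = 1.26 × 9.81 = 12.3606 kN/m³.
Let θ = 74° be the plate's angle to the horizontal; measure y along the incline from where the plane meets the free surface. Vertical depth h = y·sinθ with sinθ = 0.961262.
The centroid lies 3.6/2 = 1.8 m below the top edge, so y_c = 1.9 + 1.8 = 3.7 m and h_c = 3.7 × 0.961262 = 3.55667 m.
A = 1.3 × 3.6 = 4.68 m².
Resultant F = γ·h_c·A = 12.3606 × 3.55667 × 4.68 = 205.745 kN.
I_c = b·h³/12 = 1.3 × 3.6³/12 = 5.0544 m⁴.
Centre of pressure: y_p = y_c + I_c/(y_c·A) = 3.7 + 5.0544/(3.7 × 4.68) = 3.7 + 0.291892 = 3.99189 m along the plane.
The resultant acts 1.8 + 0.291892 = 2.09189 m (along the plate) below the hinge at the top edge, so the moment about the hinge is M = F × 2.09189 = 205.745 × 2.09189 = 430.396 kN·m.

M ≈ 430.4 kN·m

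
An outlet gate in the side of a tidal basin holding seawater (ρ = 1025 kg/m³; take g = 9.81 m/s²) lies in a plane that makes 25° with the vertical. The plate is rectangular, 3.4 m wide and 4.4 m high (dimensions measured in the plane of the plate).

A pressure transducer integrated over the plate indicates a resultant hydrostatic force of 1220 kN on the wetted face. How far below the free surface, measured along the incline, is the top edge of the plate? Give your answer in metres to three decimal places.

y_top ≈ 6.749 m

γ = ρg = 1025 × 9.81 / 1000 = 10.05525 kN/m³.
A = 3.4 × 4.4 = 14.96 m².
From F = γ·h_c·A, the centroid depth is h_c = 1220/(10.05525 × 14.96) = 8.11027 m.
The plate makes 25° with the vertical, i.e. θ = 90° − 25° = 65° to the horizontal. Measuring y along the incline from the free-surface line, vertical depth h = y·sinθ with sinθ = 0.906308.
Along the incline, y_c = h_c/sinθ = 8.11027/0.906308 = 8.94869 m.
The centroid lies 4.4/2 = 2.2 m below the top edge, so the top edge sits at y_top = 8.94869 − 2.2 = 6.74869 m along the incline.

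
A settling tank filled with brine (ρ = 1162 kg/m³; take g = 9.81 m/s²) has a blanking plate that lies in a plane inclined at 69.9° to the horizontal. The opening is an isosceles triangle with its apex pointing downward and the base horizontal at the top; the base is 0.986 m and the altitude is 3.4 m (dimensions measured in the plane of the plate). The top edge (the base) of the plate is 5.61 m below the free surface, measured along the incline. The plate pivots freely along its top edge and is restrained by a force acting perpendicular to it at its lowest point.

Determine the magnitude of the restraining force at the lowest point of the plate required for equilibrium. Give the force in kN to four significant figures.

P ≈ 43.72 kN

γ = ρg = 1162 × 9.81 / 1000 = 11.39922 kN/m³.
Let θ = 69.9° be the plate's angle to the horizontal; measure y along the incline from where the plane meets the free surface. Vertical depth h = y·sinθ with sinθ = 0.939094.
With the apex down, the centroid sits h/3 = 3.4/3 = 1.13333 m below the base (the top edge), so y_c = 5.61 + 1.13333 = 6.74333 m and h_c = 6.74333 × 0.939094 = 6.33262 m.
A = ½ × 0.986 × 3.4 = 1.6762 m².
Resultant F = γ·h_c·A = 11.39922 × 6.33262 × 1.6762 = 121 kN.
I_c = b·h³/36 = 0.986 × 3.4³/36 = 1.07649 m⁴.
Centre of pressure: y_p = y_c + I_c/(y_c·A) = 6.74333 + 1.07649/(6.74333 × 1.6762) = 6.74333 + 0.0952379 = 6.83857 m along the plane.
The resultant acts 1.13333 + 0.0952379 = 1.22857 m (along the plate) below the hinge at the top edge, so the moment about the hinge is M = F × 1.22857 = 121 × 1.22857 = 148.657 kN·m.
A normal force at the bottom, 3.4 m from the hinge, must supply this moment: P = 148.657/3.4 = 43.7226 kN.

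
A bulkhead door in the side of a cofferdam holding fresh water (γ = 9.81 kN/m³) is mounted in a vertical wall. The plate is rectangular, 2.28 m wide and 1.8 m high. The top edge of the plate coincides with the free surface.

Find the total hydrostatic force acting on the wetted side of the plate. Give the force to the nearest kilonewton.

γ = 9.81 kN/m³.
The centroid lies 1.8/2 = 0.9 m below the top edge, so the centroid depth is h_c = 0.9 m.
A = 2.28 × 1.8 = 4.104 m².
Resultant F = γ·h_c·A = 9.81 × 0.9 × 4.104 = 36.2342 kN.

F ≈ 36 kN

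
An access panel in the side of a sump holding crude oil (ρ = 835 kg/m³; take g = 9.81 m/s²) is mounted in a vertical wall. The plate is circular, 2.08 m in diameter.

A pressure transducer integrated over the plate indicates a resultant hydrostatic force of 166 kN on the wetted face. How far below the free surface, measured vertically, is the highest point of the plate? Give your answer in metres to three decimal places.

γ = ρg = 835 × 9.81 / 1000 = 8.19135 kN/m³.
A = π(1.04)² = 3.39795 m².
From F = γ·h_c·A, the centroid depth is h_c = 166/(8.19135 × 3.39795) = 5.96397 m.
The centroid is at the centre, 1.04 m below the top of the plate, so the highest point sits at h_top = 5.96397 − 1.04 = 4.92397 m below the surface.

d_top ≈ 4.924 m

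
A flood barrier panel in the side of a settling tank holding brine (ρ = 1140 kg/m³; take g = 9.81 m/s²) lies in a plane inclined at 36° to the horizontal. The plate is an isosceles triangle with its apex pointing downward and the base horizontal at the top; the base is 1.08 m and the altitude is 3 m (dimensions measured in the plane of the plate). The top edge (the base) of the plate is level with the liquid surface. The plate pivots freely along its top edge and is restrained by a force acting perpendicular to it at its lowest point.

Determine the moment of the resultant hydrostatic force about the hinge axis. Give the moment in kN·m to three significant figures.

M ≈ 16.0 kN·m

γ = ρg = 1140 × 9.81 / 1000 = 11.1834 kN/m³.
Let θ = 36° be the plate's angle to the horizontal; measure y along the incline from where the plane meets the free surface. Vertical depth h = y·sinθ with sinθ = 0.587785.
With the apex down, the centroid sits h/3 = 3/3 = 1 m below the base (the top edge), so y_c = 1 m and h_c = 1 × 0.587785 = 0.587785 m.
A = ½ × 1.08 × 3 = 1.62 m².
Resultant F = γ·h_c·A = 11.1834 × 0.587785 × 1.62 = 10.649 kN.
I_c = b·h³/36 = 1.08 × 3³/36 = 0.81 m⁴.
Centre of pressure: y_p = y_c + I_c/(y_c·A) = 1 + 0.81/(1 × 1.62) = 1 + 0.5 = 1.5 m along the plane.
The resultant acts 1 + 0.5 = 1.5 m (along the plate) below the hinge at the top edge, so the moment about the hinge is M = F × 1.5 = 10.649 × 1.5 = 15.9735 kN·m.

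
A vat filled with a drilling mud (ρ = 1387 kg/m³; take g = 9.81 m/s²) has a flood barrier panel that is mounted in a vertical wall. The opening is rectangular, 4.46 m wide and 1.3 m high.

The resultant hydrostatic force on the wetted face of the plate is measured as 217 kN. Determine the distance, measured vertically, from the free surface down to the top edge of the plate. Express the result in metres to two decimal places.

γ = ρg = 1387 × 9.81 / 1000 = 13.60647 kN/m³.
A = 4.46 × 1.3 = 5.798 m².
From F = γ·h_c·A, the centroid depth is h_c = 217/(13.60647 × 5.798) = 2.75065 m.
The centroid lies 1.3/2 = 0.65 m below the top edge, so the top edge sits at h_top = 2.75065 − 0.65 = 2.10065 m below the surface.

d_top ≈ 2.10 m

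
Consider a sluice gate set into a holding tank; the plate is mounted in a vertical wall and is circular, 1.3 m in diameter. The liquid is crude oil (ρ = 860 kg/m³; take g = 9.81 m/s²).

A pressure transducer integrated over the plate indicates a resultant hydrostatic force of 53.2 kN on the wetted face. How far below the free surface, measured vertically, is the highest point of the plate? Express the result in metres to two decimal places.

γ = ρg = 860 × 9.81 / 1000 = 8.4366 kN/m³.
A = π(0.65)² = 1.32732 m².
From F = γ·h_c·A, the centroid depth is h_c = 53.2/(8.4366 × 1.32732) = 4.75082 m.
The centroid is at the centre, 0.65 m below the top of the plate, so the highest point sits at h_top = 4.75082 − 0.65 = 4.10082 m below the surface.

d_top ≈ 4.10 m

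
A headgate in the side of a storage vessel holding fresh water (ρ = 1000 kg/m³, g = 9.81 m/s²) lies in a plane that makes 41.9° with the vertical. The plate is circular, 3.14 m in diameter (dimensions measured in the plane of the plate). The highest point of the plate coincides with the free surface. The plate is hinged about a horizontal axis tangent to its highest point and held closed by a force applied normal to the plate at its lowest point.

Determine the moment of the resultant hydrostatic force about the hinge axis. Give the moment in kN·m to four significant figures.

γ = ρg = 1000 × 9.81 = 9810 N/m³ = 9.81 kN/m³.
The plate makes 41.9° with the vertical, i.e. θ = 90° − 41.9° = 48.1° to the horizontal. Measuring y along the incline from the free-surface line, vertical depth h = y·sinθ with sinθ = 0.744312.
The centroid is at the centre, 1.57 m below the top of the plate, so y_c = 1.57 m and h_c = 1.57 × 0.744312 = 1.16857 m.
A = π(1.57)² = 7.74371 m².
Resultant F = γ·h_c·A = 9.81 × 1.16857 × 7.74371 = 88.7713 kN.
I_c = πr⁴/4 = π × 1.57⁴/4 = 4.77187 m⁴.
Centre of pressure: y_p = y_c + I_c/(y_c·A) = 1.57 + 4.77187/(1.57 × 7.74371) = 1.57 + 0.3925 = 1.9625 m along the plane.
The resultant acts 1.57 + 0.3925 = 1.9625 m (along the plate) below the hinge at the top edge, so the moment about the hinge is M = F × 1.9625 = 88.7713 × 1.9625 = 174.214 kN·m.

M ≈ 174.2 kN·m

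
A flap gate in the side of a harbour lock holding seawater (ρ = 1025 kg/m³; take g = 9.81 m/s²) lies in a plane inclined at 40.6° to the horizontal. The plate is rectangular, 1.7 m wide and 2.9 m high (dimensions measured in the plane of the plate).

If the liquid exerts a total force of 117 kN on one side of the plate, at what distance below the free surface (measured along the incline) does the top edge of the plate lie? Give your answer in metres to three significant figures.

y_top ≈ 2.18 m

γ = ρg = 1025 × 9.81 / 1000 = 10.05525 kN/m³.
A = 1.7 × 2.9 = 4.93 m².
From F = γ·h_c·A, the centroid depth is h_c = 117/(10.05525 × 4.93) = 2.36019 m.
Let θ = 40.6° be the plate's angle to the horizontal; measure y along the incline from where the plane meets the free surface. Vertical depth h = y·sinθ with sinθ = 0.650774.
Along the incline, y_c = h_c/sinθ = 2.36019/0.650774 = 3.62674 m.
The centroid lies 2.9/2 = 1.45 m below the top edge, so the top edge sits at y_top = 3.62674 − 1.45 = 2.17674 m along the incline.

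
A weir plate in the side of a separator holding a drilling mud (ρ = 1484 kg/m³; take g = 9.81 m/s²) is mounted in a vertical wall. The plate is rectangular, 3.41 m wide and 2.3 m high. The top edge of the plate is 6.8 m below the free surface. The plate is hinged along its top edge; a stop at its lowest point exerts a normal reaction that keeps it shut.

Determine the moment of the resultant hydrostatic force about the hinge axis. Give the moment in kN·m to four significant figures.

γ = ρg = 1484 × 9.81 / 1000 = 14.55804 kN/m³.
The centroid lies 2.3/2 = 1.15 m below the top edge, so the centroid depth is h_c = 6.8 + 1.15 = 7.95 m.
A = 3.41 × 2.3 = 7.843 m².
Resultant F = γ·h_c·A = 14.55804 × 7.95 × 7.843 = 907.721 kN.
I_c = b·h³/12 = 3.41 × 2.3³/12 = 3.45746 m⁴.
Centre of pressure: y_p = y_c + I_c/(y_c·A) = 7.95 + 3.45746/(7.95 × 7.843) = 7.95 + 0.0554508 = 8.00545 m along the plane.
The resultant acts 1.15 + 0.0554508 = 1.20545 m (along the plate) below the hinge at the top edge, so the moment about the hinge is M = F × 1.20545 = 907.721 × 1.20545 = 1094.21 kN·m.

M ≈ 1094 kN·m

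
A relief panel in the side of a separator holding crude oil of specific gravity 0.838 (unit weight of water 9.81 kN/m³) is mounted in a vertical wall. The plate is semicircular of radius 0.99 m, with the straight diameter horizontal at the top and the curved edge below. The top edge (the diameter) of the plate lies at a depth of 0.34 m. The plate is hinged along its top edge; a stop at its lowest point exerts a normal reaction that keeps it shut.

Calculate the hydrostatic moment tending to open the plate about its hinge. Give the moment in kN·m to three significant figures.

M ≈ 4.91 kN·m

γ = 0.838 × 9.81 = 8.22078 kN/m³.
The centroid of a semicircle lies 4r/(3π) = 0.420169 m from the diameter, here below the top edge, so the centroid depth is h_c = 0.34 + 0.420169 = 0.760169 m.
A = πr²/2 = π × 0.99²/2 = 1.53954 m².
Resultant F = γ·h_c·A = 8.22078 × 0.760169 × 1.53954 = 9.62087 kN.
I_c = (π/8 − 8/(9π))·r⁴ = 0.109757 × 0.99⁴ = 0.105432 m⁴.
Centre of pressure: y_p = y_c + I_c/(y_c·A) = 0.760169 + 0.105432/(0.760169 × 1.53954) = 0.760169 + 0.0900889 = 0.850258 m along the plane.
The resultant acts 0.420169 + 0.0900889 = 0.510258 m (along the plate) below the hinge at the top edge, so the moment about the hinge is M = F × 0.510258 = 9.62087 × 0.510258 = 4.90913 kN·m.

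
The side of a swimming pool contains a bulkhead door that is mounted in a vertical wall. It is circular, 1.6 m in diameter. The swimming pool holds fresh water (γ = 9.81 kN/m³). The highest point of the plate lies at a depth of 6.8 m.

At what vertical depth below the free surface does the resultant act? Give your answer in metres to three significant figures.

γ = 9.81 kN/m³.
The centroid is at the centre, 0.8 m below the top of the plate, so the centroid depth is h_c = 6.8 + 0.8 = 7.6 m.
A = π(0.8)² = 2.01062 m².
Resultant F = γ·h_c·A = 9.81 × 7.6 × 2.01062 = 149.904 kN.
I_c = πr⁴/4 = π × 0.8⁴/4 = 0.321699 m⁴.
Centre of pressure: y_p = y_c + I_c/(y_c·A) = 7.6 + 0.321699/(7.6 × 2.01062) = 7.6 + 0.0210526 = 7.62105 m along the plane.

h_p = 7.62 m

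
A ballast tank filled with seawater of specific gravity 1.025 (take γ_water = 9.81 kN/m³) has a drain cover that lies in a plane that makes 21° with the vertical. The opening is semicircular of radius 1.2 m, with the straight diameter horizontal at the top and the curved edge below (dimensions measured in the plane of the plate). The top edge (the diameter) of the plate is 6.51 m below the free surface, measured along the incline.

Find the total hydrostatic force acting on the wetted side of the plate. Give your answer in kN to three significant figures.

F ≈ 149 kN

γ = 1.025 × 9.81 = 10.05525 kN/m³.
The plate makes 21° with the vertical, i.e. θ = 90° − 21° = 69° to the horizontal. Measuring y along the incline from the free-surface line, vertical depth h = y·sinθ with sinθ = 0.933580.
The centroid of a semicircle lies 4r/(3π) = 0.509296 m from the diameter, here below the top edge, so y_c = 6.51 + 0.509296 = 7.0193 m and h_c = 7.0193 × 0.933580 = 6.55308 m.
A = πr²/2 = π × 1.2²/2 = 2.26195 m².
Resultant F = γ·h_c·A = 10.05525 × 6.55308 × 2.26195 = 149.046 kN.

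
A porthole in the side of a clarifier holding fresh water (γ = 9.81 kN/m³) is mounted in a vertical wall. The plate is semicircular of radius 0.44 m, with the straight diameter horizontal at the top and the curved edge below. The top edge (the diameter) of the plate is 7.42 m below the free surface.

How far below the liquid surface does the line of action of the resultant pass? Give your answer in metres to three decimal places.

h_p = 7.609 m

γ = 9.81 kN/m³.
The centroid of a semicircle lies 4r/(3π) = 0.186742 m from the diameter, here below the top edge, so the centroid depth is h_c = 7.42 + 0.186742 = 7.60674 m.
A = πr²/2 = π × 0.44²/2 = 0.304106 m².
Resultant F = γ·h_c·A = 9.81 × 7.60674 × 0.304106 = 22.693 kN.
I_c = (π/8 − 8/(9π))·r⁴ = 0.109757 × 0.44⁴ = 0.0041138 m⁴.
Centre of pressure: y_p = y_c + I_c/(y_c·A) = 7.60674 + 0.0041138/(7.60674 × 0.304106) = 7.60674 + 0.00177836 = 7.60852 m along the plane.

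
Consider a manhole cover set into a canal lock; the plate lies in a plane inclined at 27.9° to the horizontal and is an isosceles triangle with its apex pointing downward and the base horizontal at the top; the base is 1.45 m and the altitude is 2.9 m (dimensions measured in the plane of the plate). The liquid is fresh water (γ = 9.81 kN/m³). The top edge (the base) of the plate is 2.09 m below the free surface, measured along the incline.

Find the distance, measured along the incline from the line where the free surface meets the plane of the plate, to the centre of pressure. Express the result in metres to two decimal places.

y_p = 3.21 m

γ = 9.81 kN/m³.
Let θ = 27.9° be the plate's angle to the horizontal; measure y along the incline from where the plane meets the free surface. Vertical depth h = y·sinθ with sinθ = 0.467930.
With the apex down, the centroid sits h/3 = 2.9/3 = 0.966667 m below the base (the top edge), so y_c = 2.09 + 0.966667 = 3.05667 m and h_c = 3.05667 × 0.467930 = 1.43031 m.
A = ½ × 1.45 × 2.9 = 2.1025 m².
Resultant F = γ·h_c·A = 9.81 × 1.43031 × 2.1025 = 29.5009 kN.
I_c = b·h³/36 = 1.45 × 2.9³/36 = 0.982335 m⁴.
Centre of pressure: y_p = y_c + I_c/(y_c·A) = 3.05667 + 0.982335/(3.05667 × 2.1025) = 3.05667 + 0.152853 = 3.20952 m along the plane.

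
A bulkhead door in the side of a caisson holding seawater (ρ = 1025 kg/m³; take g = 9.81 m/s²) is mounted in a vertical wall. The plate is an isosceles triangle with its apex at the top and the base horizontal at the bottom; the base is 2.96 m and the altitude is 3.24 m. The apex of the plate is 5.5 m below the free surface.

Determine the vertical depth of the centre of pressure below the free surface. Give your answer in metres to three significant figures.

h_p = 7.74 m

γ = ρg = 1025 × 9.81 / 1000 = 10.05525 kN/m³.
With the apex up, the centroid sits 2h/3 = 2 × 3.24/3 = 2.16 m below the apex, so the centroid depth is h_c = 5.5 + 2.16 = 7.66 m.
A = ½ × 2.96 × 3.24 = 4.7952 m².
Resultant F = γ·h_c·A = 10.05525 × 7.66 × 4.7952 = 369.342 kN.
I_c = b·h³/36 = 2.96 × 3.24³/36 = 2.79656 m⁴.
Centre of pressure: y_p = y_c + I_c/(y_c·A) = 7.66 + 2.79656/(7.66 × 4.7952) = 7.66 + 0.0761358 = 7.73614 m along the plane.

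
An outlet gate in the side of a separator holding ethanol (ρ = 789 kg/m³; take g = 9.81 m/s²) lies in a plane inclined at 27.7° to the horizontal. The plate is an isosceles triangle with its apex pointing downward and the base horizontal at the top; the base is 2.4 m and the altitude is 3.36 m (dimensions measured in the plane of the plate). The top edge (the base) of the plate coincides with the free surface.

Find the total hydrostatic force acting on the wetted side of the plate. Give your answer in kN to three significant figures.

F ≈ 16.2 kN

γ = ρg = 789 × 9.81 / 1000 = 7.74009 kN/m³.
Let θ = 27.7° be the plate's angle to the horizontal; measure y along the incline from where the plane meets the free surface. Vertical depth h = y·sinθ with sinθ = 0.464842.
With the apex down, the centroid sits h/3 = 3.36/3 = 1.12 m below the base (the top edge), so y_c = 1.12 m and h_c = 1.12 × 0.464842 = 0.520623 m.
A = ½ × 2.4 × 3.36 = 4.032 m².
Resultant F = γ·h_c·A = 7.74009 × 0.520623 × 4.032 = 16.2476 kN.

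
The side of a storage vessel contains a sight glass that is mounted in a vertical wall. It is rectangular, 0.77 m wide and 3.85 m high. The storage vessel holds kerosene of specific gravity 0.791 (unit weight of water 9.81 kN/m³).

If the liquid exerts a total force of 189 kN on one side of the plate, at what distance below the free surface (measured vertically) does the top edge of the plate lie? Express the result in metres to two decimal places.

γ = 0.791 × 9.81 = 7.75971 kN/m³.
A = 0.77 × 3.85 = 2.9645 m².
From F = γ·h_c·A, the centroid depth is h_c = 189/(7.75971 × 2.9645) = 8.21608 m.
The centroid lies 3.85/2 = 1.925 m below the top edge, so the top edge sits at h_top = 8.21608 − 1.925 = 6.29108 m below the surface.

d_top ≈ 6.29 m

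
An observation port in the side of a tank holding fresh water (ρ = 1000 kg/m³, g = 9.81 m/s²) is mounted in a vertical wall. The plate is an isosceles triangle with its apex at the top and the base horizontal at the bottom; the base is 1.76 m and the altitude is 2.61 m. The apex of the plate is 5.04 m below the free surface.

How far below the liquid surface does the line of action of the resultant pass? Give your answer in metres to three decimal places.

γ = ρg = 1000 × 9.81 = 9810 N/m³ = 9.81 kN/m³.
With the apex up, the centroid sits 2h/3 = 2 × 2.61/3 = 1.74 m below the apex, so the centroid depth is h_c = 5.04 + 1.74 = 6.78 m.
A = ½ × 1.76 × 2.61 = 2.2968 m².
Resultant F = γ·h_c·A = 9.81 × 6.78 × 2.2968 = 152.764 kN.
I_c = b·h³/36 = 1.76 × 2.61³/36 = 0.869224 m⁴.
Centre of pressure: y_p = y_c + I_c/(y_c·A) = 6.78 + 0.869224/(6.78 × 2.2968) = 6.78 + 0.0558186 = 6.83582 m along the plane.

h_p = 6.836 m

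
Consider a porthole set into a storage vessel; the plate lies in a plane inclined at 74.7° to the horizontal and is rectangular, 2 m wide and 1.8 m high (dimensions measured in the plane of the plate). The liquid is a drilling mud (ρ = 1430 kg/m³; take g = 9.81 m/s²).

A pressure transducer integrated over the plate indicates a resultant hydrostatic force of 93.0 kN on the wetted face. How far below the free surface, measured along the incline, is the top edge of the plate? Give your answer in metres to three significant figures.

γ = ρg = 1430 × 9.81 / 1000 = 14.0283 kN/m³.
A = 2 × 1.8 = 3.6 m².
From F = γ·h_c·A, the centroid depth is h_c = 93.0/(14.0283 × 3.6) = 1.84152 m.
Let θ = 74.7° be the plate's angle to the horizontal; measure y along the incline from where the plane meets the free surface. Vertical depth h = y·sinθ with sinθ = 0.964557.
Along the incline, y_c = h_c/sinθ = 1.84152/0.964557 = 1.90919 m.
The centroid lies 1.8/2 = 0.9 m below the top edge, so the top edge sits at y_top = 1.90919 − 0.9 = 1.00919 m along the incline.

y_top ≈ 1.01 m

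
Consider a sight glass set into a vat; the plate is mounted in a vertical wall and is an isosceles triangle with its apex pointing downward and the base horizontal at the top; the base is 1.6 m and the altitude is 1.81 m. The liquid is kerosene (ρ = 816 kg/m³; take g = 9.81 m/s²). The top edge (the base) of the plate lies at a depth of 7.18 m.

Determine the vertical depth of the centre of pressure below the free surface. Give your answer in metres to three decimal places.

γ = ρg = 816 × 9.81 / 1000 = 8.00496 kN/m³.
With the apex down, the centroid sits h/3 = 1.81/3 = 0.603333 m below the base (the top edge), so the centroid depth is h_c = 7.18 + 0.603333 = 7.78333 m.
A = ½ × 1.6 × 1.81 = 1.448 m².
Resultant F = γ·h_c·A = 8.00496 × 7.78333 × 1.448 = 90.218 kN.
I_c = b·h³/36 = 1.6 × 1.81³/36 = 0.263544 m⁴.
Centre of pressure: y_p = y_c + I_c/(y_c·A) = 7.78333 + 0.263544/(7.78333 × 1.448) = 7.78333 + 0.023384 = 7.80671 m along the plane.

h_p = 7.807 m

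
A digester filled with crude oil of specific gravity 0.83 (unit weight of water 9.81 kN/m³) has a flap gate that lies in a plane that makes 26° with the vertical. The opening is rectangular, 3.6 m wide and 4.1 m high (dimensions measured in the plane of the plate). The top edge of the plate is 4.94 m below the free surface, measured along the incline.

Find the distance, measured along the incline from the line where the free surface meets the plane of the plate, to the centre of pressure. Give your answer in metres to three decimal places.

y_p = 7.190 m

γ = 0.83 × 9.81 = 8.1423 kN/m³.
The plate makes 26° with the vertical, i.e. θ = 90° − 26° = 64° to the horizontal. Measuring y along the incline from the free-surface line, vertical depth h = y·sinθ with sinθ = 0.898794.
The centroid lies 4.1/2 = 2.05 m below the top edge, so y_c = 4.94 + 2.05 = 6.99 m and h_c = 6.99 × 0.898794 = 6.28257 m.
A = 3.6 × 4.1 = 14.76 m².
Resultant F = γ·h_c·A = 8.1423 × 6.28257 × 14.76 = 755.041 kN.
I_c = b·h³/12 = 3.6 × 4.1³/12 = 20.6763 m⁴.
Centre of pressure: y_p = y_c + I_c/(y_c·A) = 6.99 + 20.6763/(6.99 × 14.76) = 6.99 + 0.200405 = 7.19041 m along the plane.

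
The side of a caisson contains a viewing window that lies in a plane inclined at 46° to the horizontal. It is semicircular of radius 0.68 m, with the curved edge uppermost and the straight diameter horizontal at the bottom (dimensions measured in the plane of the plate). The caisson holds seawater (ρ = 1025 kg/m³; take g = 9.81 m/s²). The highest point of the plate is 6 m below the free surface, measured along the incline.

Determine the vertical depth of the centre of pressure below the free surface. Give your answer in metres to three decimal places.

γ = ρg = 1025 × 9.81 / 1000 = 10.05525 kN/m³.
Let θ = 46° be the plate's angle to the horizontal; measure y along the incline from where the plane meets the free surface. Vertical depth h = y·sinθ with sinθ = 0.719340.
The centroid lies 4r/(3π) = 0.288601 m above the diameter, so r − 4r/(3π) = 0.68 − 0.288601 = 0.391399 m below the topmost point, so y_c = 6 + 0.391399 = 6.3914 m and h_c = 6.3914 × 0.719340 = 4.59759 m.
A = πr²/2 = π × 0.68²/2 = 0.726336 m².
Resultant F = γ·h_c·A = 10.05525 × 4.59759 × 0.726336 = 33.5785 kN.
I_c = (π/8 − 8/(9π))·r⁴ = 0.109757 × 0.68⁴ = 0.0234676 m⁴.
Centre of pressure: y_p = y_c + I_c/(y_c·A) = 6.3914 + 0.0234676/(6.3914 × 0.726336) = 6.3914 + 0.00505516 = 6.39646 m along the plane.
Vertically, h_p = y_p·sinθ = 6.39646 × 0.719340 = 4.60123 m.

h_p = 4.601 m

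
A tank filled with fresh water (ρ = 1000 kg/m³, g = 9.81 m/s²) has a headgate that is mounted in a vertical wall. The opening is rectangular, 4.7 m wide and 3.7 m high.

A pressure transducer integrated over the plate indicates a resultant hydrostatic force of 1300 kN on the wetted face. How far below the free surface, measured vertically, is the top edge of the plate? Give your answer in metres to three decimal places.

d_top ≈ 5.770 m

γ = ρg = 1000 × 9.81 = 9810 N/m³ = 9.81 kN/m³.
A = 4.7 × 3.7 = 17.39 m².
From F = γ·h_c·A, the centroid depth is h_c = 1300/(9.81 × 17.39) = 7.62035 m.
The centroid lies 3.7/2 = 1.85 m below the top edge, so the top edge sits at h_top = 7.62035 − 1.85 = 5.77035 m below the surface.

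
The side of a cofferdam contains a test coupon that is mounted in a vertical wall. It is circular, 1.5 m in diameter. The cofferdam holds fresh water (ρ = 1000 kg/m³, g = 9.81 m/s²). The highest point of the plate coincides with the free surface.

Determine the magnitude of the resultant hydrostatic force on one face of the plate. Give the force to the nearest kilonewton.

F ≈ 13 kN

γ = ρg = 1000 × 9.81 = 9810 N/m³ = 9.81 kN/m³.
The centroid is at the centre, 0.75 m below the top of the plate, so the centroid depth is h_c = 0.75 m.
A = π(0.75)² = 1.76715 m².
Resultant F = γ·h_c·A = 9.81 × 0.75 × 1.76715 = 13.0018 kN.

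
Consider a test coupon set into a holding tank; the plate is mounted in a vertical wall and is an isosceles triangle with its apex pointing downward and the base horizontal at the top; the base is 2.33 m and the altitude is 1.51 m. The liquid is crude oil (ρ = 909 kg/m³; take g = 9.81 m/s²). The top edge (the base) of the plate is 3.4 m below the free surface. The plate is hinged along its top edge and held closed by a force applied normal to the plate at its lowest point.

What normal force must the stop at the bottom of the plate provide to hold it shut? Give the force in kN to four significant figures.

γ = ρg = 909 × 9.81 / 1000 = 8.91729 kN/m³.
With the apex down, the centroid sits h/3 = 1.51/3 = 0.503333 m below the base (the top edge), so the centroid depth is h_c = 3.4 + 0.503333 = 3.90333 m.
A = ½ × 2.33 × 1.51 = 1.75915 m².
Resultant F = γ·h_c·A = 8.91729 × 3.90333 × 1.75915 = 61.231 kN.
I_c = b·h³/36 = 2.33 × 1.51³/36 = 0.222835 m⁴.
Centre of pressure: y_p = y_c + I_c/(y_c·A) = 3.90333 + 0.222835/(3.90333 × 1.75915) = 3.90333 + 0.0324523 = 3.93578 m along the plane.
The resultant acts 0.503333 + 0.0324523 = 0.535785 m (along the plate) below the hinge at the top edge, so the moment about the hinge is M = F × 0.535785 = 61.231 × 0.535785 = 32.8067 kN·m.
A normal force at the bottom, 1.51 m from the hinge, must supply this moment: P = 32.8067/1.51 = 21.7263 kN.

P ≈ 21.73 kN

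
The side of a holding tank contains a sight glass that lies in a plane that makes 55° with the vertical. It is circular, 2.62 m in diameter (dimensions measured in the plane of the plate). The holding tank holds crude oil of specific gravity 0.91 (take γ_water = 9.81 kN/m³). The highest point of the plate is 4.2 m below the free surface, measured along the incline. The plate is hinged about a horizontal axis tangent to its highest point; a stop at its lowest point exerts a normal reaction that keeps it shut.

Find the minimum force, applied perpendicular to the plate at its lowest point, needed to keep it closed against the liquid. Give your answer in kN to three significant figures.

P ≈ 80.6 kN

γ = 0.91 × 9.81 = 8.9271 kN/m³.
The plate makes 55° with the vertical, i.e. θ = 90° − 55° = 35° to the horizontal. Measuring y along the incline from the free-surface line, vertical depth h = y·sinθ with sinθ = 0.573576.
The centroid is at the centre, 1.31 m below the top of the plate, so y_c = 4.2 + 1.31 = 5.51 m and h_c = 5.51 × 0.573576 = 3.1604 m.
A = π(1.31)² = 5.39129 m².
Resultant F = γ·h_c·A = 8.9271 × 3.1604 × 5.39129 = 152.106 kN.
I_c = πr⁴/4 = π × 1.31⁴/4 = 2.313 m⁴.
Centre of pressure: y_p = y_c + I_c/(y_c·A) = 5.51 + 2.313/(5.51 × 5.39129) = 5.51 + 0.077863 = 5.58786 m along the plane.
The resultant acts 1.31 + 0.077863 = 1.38786 m (along the plate) below the hinge at the top edge, so the moment about the hinge is M = F × 1.38786 = 152.106 × 1.38786 = 211.102 kN·m.
A normal force at the bottom, 2.62 m from the hinge, must supply this moment: P = 211.102/2.62 = 80.5733 kN.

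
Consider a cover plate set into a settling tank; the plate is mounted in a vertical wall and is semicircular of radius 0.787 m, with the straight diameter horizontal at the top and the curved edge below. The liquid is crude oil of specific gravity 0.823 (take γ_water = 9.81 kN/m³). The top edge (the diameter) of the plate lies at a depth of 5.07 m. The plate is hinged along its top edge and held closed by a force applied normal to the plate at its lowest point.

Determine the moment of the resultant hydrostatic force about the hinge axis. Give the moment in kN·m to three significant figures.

M ≈ 14.5 kN·m

γ = 0.823 × 9.81 = 8.07363 kN/m³.
The centroid of a semicircle lies 4r/(3π) = 0.334013 m from the diameter, here below the top edge, so the centroid depth is h_c = 5.07 + 0.334013 = 5.40401 m.
A = πr²/2 = π × 0.787²/2 = 0.972903 m².
Resultant F = γ·h_c·A = 8.07363 × 5.40401 × 0.972903 = 42.4477 kN.
I_c = (π/8 − 8/(9π))·r⁴ = 0.109757 × 0.787⁴ = 0.0421048 m⁴.
Centre of pressure: y_p = y_c + I_c/(y_c·A) = 5.40401 + 0.0421048/(5.40401 × 0.972903) = 5.40401 + 0.0080084 = 5.41202 m along the plane.
The resultant acts 0.334013 + 0.0080084 = 0.342021 m (along the plate) below the hinge at the top edge, so the moment about the hinge is M = F × 0.342021 = 42.4477 × 0.342021 = 14.518 kN·m.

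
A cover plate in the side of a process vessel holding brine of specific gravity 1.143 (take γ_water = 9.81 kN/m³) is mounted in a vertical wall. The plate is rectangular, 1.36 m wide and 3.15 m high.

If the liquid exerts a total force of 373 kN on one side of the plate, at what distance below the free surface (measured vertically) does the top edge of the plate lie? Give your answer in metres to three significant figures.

d_top ≈ 6.19 m

γ = 1.143 × 9.81 = 11.21283 kN/m³.
A = 1.36 × 3.15 = 4.284 m².
From F = γ·h_c·A, the centroid depth is h_c = 373/(11.21283 × 4.284) = 7.76505 m.
The centroid lies 3.15/2 = 1.575 m below the top edge, so the top edge sits at h_top = 7.76505 − 1.575 = 6.19005 m below the surface.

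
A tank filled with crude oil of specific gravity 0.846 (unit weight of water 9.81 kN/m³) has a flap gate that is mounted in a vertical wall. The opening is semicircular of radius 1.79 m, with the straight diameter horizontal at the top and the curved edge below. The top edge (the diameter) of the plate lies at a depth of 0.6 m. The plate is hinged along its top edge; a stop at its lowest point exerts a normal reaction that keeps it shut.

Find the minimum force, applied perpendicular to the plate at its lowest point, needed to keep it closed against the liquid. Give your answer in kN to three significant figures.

γ = 0.846 × 9.81 = 8.29926 kN/m³.
The centroid of a semicircle lies 4r/(3π) = 0.7597 m from the diameter, here below the top edge, so the centroid depth is h_c = 0.6 + 0.7597 = 1.3597 m.
A = πr²/2 = π × 1.79²/2 = 5.03299 m².
Resultant F = γ·h_c·A = 8.29926 × 1.3597 × 5.03299 = 56.7948 kN.
I_c = (π/8 − 8/(9π))·r⁴ = 0.109757 × 1.79⁴ = 1.12679 m⁴.
Centre of pressure: y_p = y_c + I_c/(y_c·A) = 1.3597 + 1.12679/(1.3597 × 5.03299) = 1.3597 + 0.164655 = 1.52435 m along the plane.
The resultant acts 0.7597 + 0.164655 = 0.924355 m (along the plate) below the hinge at the top edge, so the moment about the hinge is M = F × 0.924355 = 56.7948 × 0.924355 = 52.4986 kN·m.
A normal force at the bottom, 1.79 m from the hinge, must supply this moment: P = 52.4986/1.79 = 29.3288 kN.

P ≈ 29.3 kN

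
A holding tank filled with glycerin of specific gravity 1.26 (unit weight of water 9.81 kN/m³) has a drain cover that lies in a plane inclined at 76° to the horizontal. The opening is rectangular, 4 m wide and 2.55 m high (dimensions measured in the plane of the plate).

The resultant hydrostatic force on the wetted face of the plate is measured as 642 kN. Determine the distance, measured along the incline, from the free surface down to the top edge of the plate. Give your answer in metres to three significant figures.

y_top ≈ 3.97 m

γ = 1.26 × 9.81 = 12.3606 kN/m³.
A = 4 × 2.55 = 10.2 m².
From F = γ·h_c·A, the centroid depth is h_c = 642/(12.3606 × 10.2) = 5.09208 m.
Let θ = 76° be the plate's angle to the horizontal; measure y along the incline from where the plane meets the free surface. Vertical depth h = y·sinθ with sinθ = 0.970296.
Along the incline, y_c = h_c/sinθ = 5.09208/0.970296 = 5.24797 m.
The centroid lies 2.55/2 = 1.275 m below the top edge, so the top edge sits at y_top = 5.24797 − 1.275 = 3.97297 m along the incline.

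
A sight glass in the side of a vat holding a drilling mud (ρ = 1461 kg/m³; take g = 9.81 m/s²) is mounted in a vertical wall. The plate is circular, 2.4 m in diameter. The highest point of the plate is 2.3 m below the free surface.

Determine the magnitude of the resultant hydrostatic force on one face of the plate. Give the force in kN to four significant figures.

γ = ρg = 1461 × 9.81 / 1000 = 14.33241 kN/m³.
The centroid is at the centre, 1.2 m below the top of the plate, so the centroid depth is h_c = 2.3 + 1.2 = 3.5 m.
A = π(1.2)² = 4.52389 m².
Resultant F = γ·h_c·A = 14.33241 × 3.5 × 4.52389 = 226.934 kN.

F ≈ 226.9 kN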